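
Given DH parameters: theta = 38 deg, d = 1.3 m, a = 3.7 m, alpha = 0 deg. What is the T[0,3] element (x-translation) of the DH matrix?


T[0,3] = a * cos(theta)
= 3.7 * cos(38 deg)
= 3.7 * 0.788
= 2.9156


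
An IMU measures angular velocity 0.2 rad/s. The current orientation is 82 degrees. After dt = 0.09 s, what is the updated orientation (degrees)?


delta_theta = w * dt = 0.2 * 0.09 = 0.018 rad
= 1.0313 deg
theta_new = 82 + 1.0313 = 83.0313 deg


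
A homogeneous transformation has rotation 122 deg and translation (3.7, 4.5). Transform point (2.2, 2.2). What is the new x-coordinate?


x' = cos(theta)*px - sin(theta)*py + tx
= -0.5299*2.2 - 0.848*2.2 + 3.7
= 0.6685


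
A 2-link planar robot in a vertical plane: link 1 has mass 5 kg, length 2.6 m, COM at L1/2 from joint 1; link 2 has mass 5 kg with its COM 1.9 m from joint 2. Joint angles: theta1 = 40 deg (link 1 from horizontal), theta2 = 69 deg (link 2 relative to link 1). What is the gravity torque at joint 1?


Horizontal distance from joint 1 to link-1 COM:
  x_c1 = (L1/2)*cos(t1) = 1.3 * 0.766 = 0.9959 m
Horizontal distance from joint 1 to link-2 COM:
  x_c2 = L1*cos(t1) + Lc2*cos(t1+t2)
       = 2.6*0.766 + 1.9*-0.3256 = 1.3731 m
tau1 = m1*g*x_c1 + m2*g*x_c2
     = 5*9.81*0.9959 + 5*9.81*1.3731
     = 48.8468 + 67.3523
     = 116.1991 Nm


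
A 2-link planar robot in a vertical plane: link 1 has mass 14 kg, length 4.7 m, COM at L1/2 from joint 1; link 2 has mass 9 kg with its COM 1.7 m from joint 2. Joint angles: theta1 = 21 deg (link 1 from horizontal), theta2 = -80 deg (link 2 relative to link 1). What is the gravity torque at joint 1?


Horizontal distance from joint 1 to link-1 COM:
  x_c1 = (L1/2)*cos(t1) = 2.35 * 0.9336 = 2.1939 m
Horizontal distance from joint 1 to link-2 COM:
  x_c2 = L1*cos(t1) + Lc2*cos(t1+t2)
       = 4.7*0.9336 + 1.7*0.515 = 5.2634 m
tau1 = m1*g*x_c1 + m2*g*x_c2
     = 14*9.81*2.1939 + 9*9.81*5.2634
     = 301.3121 + 464.7049
     = 766.0171 Nm


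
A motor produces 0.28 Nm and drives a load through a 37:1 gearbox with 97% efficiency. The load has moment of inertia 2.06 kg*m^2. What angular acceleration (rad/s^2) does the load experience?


tau_out = tau_motor * N * eta
= 0.28 * 37 * 0.97 = 10.0492 Nm
alpha = tau_out / I = 10.0492 / 2.06
= 4.8783 rad/s^2


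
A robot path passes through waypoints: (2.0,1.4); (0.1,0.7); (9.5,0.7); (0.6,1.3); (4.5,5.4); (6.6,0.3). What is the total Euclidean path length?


Segment lengths:
  seg1 = sqrt((-1.9)^2 + (-0.7)^2) = 2.0248
  seg2 = sqrt((9.4)^2 + (0.0)^2) = 9.4
  seg3 = sqrt((-8.9)^2 + (0.6)^2) = 8.9202
  seg4 = sqrt((3.9)^2 + (4.1)^2) = 5.6586
  seg5 = sqrt((2.1)^2 + (-5.1)^2) = 5.5154
Total = 31.5191


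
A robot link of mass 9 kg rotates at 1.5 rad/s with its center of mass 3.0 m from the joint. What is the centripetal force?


F = m * omega^2 * r
= 9 * 1.5^2 * 3.0
= 9 * 2.25 * 3.0
= 60.75 N


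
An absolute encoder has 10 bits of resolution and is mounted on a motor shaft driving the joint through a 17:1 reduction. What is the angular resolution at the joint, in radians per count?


counts = 2^10 = 1024
effective counts at joint = 1024 * 17 = 17408
resolution = 2*pi / 17408
= 3.6094e-04 rad/count


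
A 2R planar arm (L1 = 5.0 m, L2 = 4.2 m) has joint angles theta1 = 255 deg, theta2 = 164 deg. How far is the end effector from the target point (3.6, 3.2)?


End effector via forward kinematics:
x = L1*cos(t1) + L2*cos(t1+t2) = 0.8691
y = L1*sin(t1) + L2*sin(t1+t2) = -1.2295
Distance to target:
d = sqrt((3.6 - 0.8691)^2 + (3.2 - -1.2295)^2)
= sqrt(7.458 + 19.6207)
= 5.2037 m


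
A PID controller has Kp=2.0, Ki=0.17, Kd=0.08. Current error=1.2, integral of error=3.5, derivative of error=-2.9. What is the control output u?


u = Kp*e + Ki*int(e) + Kd*de/dt
= 2.0*1.2 + 0.17*3.5 + 0.08*(-2.9)
= 2.4 + 0.595 + -0.232
= 2.763


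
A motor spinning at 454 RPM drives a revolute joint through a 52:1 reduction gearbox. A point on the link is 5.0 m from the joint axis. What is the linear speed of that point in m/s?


omega_motor = 454 * 2*pi/60 = 47.5428 rad/s
omega_joint = omega_motor / 52 = 0.9143 rad/s
v = omega_joint * r = 0.9143 * 5.0
= 4.5714 m/s


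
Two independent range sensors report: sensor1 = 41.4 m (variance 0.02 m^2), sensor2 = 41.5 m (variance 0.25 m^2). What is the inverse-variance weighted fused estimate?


w1 = (1/var1) / (1/var1 + 1/var2)
   = 50.0 / (50.0 + 4.0) = 0.9259
w2 = 1 - w1 = 0.0741
fused = w1*s1 + w2*s2 = 38.3333 + 3.0741
= 41.4074 m


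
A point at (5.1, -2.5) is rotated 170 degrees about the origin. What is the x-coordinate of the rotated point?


x' = x*cos(theta) - y*sin(theta)
cos(170 deg) = -0.9848, sin(170 deg) = 0.1736
x' = 5.1 * -0.9848 - -2.5 * 0.1736
= -5.0225 - -0.4341
= -4.5884


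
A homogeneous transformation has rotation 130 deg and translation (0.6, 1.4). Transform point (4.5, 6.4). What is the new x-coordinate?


x' = cos(theta)*px - sin(theta)*py + tx
= -0.6428*4.5 - 0.766*6.4 + 0.6
= -7.1952


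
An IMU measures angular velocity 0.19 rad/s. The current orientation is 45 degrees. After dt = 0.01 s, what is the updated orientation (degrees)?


delta_theta = w * dt = 0.19 * 0.01 = 0.0019 rad
= 0.1089 deg
theta_new = 45 + 0.1089 = 45.1089 deg


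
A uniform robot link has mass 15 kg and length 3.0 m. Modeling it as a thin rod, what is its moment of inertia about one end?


I = (1/3) * m * L^2
= (1/3) * 15 * 3.0^2
= 0.333333 * 15 * 9.0
= 45.0 kg*m^2


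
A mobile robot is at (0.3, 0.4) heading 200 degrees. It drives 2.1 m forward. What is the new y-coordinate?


y_new = y0 + d*sin(theta)
= 0.4 + 2.1*sin(200)
= 0.4 + -0.7182
= -0.3182


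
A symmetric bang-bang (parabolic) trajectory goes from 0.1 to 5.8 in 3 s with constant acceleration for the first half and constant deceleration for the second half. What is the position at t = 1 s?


Symmetric rest-to-rest: each phase covers (pf-p0)/2 in time T/2. 0.5*a*(T/2)^2 = (pf-p0)/2 => a = 4*(pf-p0)/T^2
a = 4*(5.8-0.1)/3^2 = 2.5333
t = 1 is in the acceleration phase (t <= T/2).
p = p0 + 0.5*a*t^2 = 0.1 + 0.5*2.5333*1^2
= 1.3667


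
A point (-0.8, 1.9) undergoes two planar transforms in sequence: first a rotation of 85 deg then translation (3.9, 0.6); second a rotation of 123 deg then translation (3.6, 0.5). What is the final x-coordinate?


After transform 1:
x1 = cos(85)*-0.8 - sin(85)*1.9 + 3.9 = 1.9375
y1 = sin(85)*-0.8 + cos(85)*1.9 + 0.6 = -0.0314
After transform 2:
x2 = cos(123)*1.9375 - sin(123)*-0.0314 + 3.6
= 2.5711


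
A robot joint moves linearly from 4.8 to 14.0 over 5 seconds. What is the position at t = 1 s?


s = t/T = 1/5 = 0.2
p(t) = p0 + (pf-p0)*s
= 4.8 + (14.0 - 4.8) * 0.2
= 6.64


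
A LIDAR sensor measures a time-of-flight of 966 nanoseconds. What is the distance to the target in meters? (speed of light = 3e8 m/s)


tof = 966 ns = 9.66e-07 s
dist = c * tof / 2
= 3e8 * 9.66e-07 / 2
= 144.9 m


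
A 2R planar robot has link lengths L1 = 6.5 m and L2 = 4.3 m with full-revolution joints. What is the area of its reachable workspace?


r_max = L1 + L2 = 10.8 m
r_min = |L1 - L2| = 2.2 m
Area = pi*(r_max^2 - r_min^2)
= pi*(116.64 - 4.84)
= pi * 111.8
= 351.2301 m^2


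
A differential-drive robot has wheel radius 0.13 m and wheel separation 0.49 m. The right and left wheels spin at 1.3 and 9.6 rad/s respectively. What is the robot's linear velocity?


vR = r*wR = 0.13*1.3 = 0.169 m/s
vL = r*wL = 0.13*9.6 = 1.248 m/s
v = (vR+vL)/2 = 0.7085 m/s
omega = (vR-vL)/L = -2.202 rad/s
linear velocity = 0.7085 m/s


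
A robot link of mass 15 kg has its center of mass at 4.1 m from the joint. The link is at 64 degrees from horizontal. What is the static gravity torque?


tau = m*g*L*cos(angle)
= 15 * 9.81 * 4.1 * cos(64 deg)
= 15 * 9.81 * 4.1 * 0.4384
= 264.4759 Nm


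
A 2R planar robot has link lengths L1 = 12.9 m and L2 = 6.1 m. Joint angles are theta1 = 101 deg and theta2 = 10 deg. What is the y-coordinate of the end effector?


Convert angles to radians: theta1 = 1.7628, theta2 = 0.1745
y = L1*sin(theta1) + L2*sin(theta1+theta2)
y = 12.663 + 5.6948
y = 18.3578


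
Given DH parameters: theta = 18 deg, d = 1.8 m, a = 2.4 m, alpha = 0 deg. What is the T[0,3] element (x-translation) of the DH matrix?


T[0,3] = a * cos(theta)
= 2.4 * cos(18 deg)
= 2.4 * 0.9511
= 2.2825


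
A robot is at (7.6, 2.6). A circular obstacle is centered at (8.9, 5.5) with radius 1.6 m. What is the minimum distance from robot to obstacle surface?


center_dist = sqrt((7.6-8.9)^2 + (2.6-5.5)^2)
= sqrt(1.69 + 8.41)
= 3.178
min_dist = center_dist - radius = 3.178 - 1.6 = 1.578 m


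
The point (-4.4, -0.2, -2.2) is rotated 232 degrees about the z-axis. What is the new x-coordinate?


Rotation about z-axis: x' = x*cos(theta) - y*sin(theta)
= -4.4 * -0.6157 - -0.2 * -0.788
= 2.5513


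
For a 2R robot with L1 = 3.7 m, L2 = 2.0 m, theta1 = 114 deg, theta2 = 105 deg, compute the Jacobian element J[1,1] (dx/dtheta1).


J[1,1] = -L1*sin(t1) - L2*sin(t1+t2)
= -3.7*sin(114) - 2.0*sin(219)
= -2.1215


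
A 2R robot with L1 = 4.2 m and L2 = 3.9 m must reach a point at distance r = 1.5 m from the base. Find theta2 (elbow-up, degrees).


cos(theta2) = (r^2 - L1^2 - L2^2) / (2*L1*L2)
cos(theta2) = (2.25 - 17.64 - 15.21) / 32.76
cos(theta2) = -0.934066
theta2 = 159.0778 degrees


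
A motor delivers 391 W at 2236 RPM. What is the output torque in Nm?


omega = 2236 * 2*pi/60 = 234.1534 rad/s
tau = P / omega = 391 / 234.1534
= 1.6698 Nm


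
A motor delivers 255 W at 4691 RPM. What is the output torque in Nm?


omega = 4691 * 2*pi/60 = 491.2404 rad/s
tau = P / omega = 255 / 491.2404
= 0.5191 Nm


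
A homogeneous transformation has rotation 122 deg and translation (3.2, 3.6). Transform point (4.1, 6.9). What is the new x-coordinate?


x' = cos(theta)*px - sin(theta)*py + tx
= -0.5299*4.1 - 0.848*6.9 + 3.2
= -4.8242


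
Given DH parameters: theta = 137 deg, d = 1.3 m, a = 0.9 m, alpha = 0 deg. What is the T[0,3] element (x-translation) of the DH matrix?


T[0,3] = a * cos(theta)
= 0.9 * cos(137 deg)
= 0.9 * -0.7314
= -0.6582


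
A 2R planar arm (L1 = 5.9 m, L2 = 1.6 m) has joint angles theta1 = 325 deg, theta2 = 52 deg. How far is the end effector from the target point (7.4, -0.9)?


End effector via forward kinematics:
x = L1*cos(t1) + L2*cos(t1+t2) = 6.3631
y = L1*sin(t1) + L2*sin(t1+t2) = -2.9163
Distance to target:
d = sqrt((7.4 - 6.3631)^2 + (-0.9 - -2.9163)^2)
= sqrt(1.0752 + 4.0655)
= 2.2673 m


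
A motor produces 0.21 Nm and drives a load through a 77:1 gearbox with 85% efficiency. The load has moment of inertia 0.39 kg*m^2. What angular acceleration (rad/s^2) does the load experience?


tau_out = tau_motor * N * eta
= 0.21 * 77 * 0.85 = 13.7445 Nm
alpha = tau_out / I = 13.7445 / 0.39
= 35.2423 rad/s^2


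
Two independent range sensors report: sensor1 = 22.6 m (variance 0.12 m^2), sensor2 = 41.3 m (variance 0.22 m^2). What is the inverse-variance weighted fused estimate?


w1 = (1/var1) / (1/var1 + 1/var2)
   = 8.3333 / (8.3333 + 4.5455) = 0.6471
w2 = 1 - w1 = 0.3529
fused = w1*s1 + w2*s2 = 14.6235 + 14.5765
= 29.2 m


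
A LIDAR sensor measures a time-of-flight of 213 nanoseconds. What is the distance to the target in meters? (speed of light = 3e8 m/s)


tof = 213 ns = 2.13e-07 s
dist = c * tof / 2
= 3e8 * 2.13e-07 / 2
= 31.95 m


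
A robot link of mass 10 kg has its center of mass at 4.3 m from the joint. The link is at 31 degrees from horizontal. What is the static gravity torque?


tau = m*g*L*cos(angle)
= 10 * 9.81 * 4.3 * cos(31 deg)
= 10 * 9.81 * 4.3 * 0.8572
= 361.5789 Nm


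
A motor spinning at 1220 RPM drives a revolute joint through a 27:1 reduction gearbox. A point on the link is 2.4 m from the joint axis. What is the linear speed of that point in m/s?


omega_motor = 1220 * 2*pi/60 = 127.7581 rad/s
omega_joint = omega_motor / 27 = 4.7318 rad/s
v = omega_joint * r = 4.7318 * 2.4
= 11.3563 m/s


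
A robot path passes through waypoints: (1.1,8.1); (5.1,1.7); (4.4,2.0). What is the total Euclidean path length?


Segment lengths:
  seg1 = sqrt((4.0)^2 + (-6.4)^2) = 7.5472
  seg2 = sqrt((-0.7)^2 + (0.3)^2) = 0.7616
Total = 8.3088


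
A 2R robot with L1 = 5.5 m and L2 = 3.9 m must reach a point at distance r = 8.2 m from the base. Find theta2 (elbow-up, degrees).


cos(theta2) = (r^2 - L1^2 - L2^2) / (2*L1*L2)
cos(theta2) = (67.24 - 30.25 - 15.21) / 42.9
cos(theta2) = 0.507692
theta2 = 59.4898 degrees


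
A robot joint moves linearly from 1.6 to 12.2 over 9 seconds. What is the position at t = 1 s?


s = t/T = 1/9 = 0.1111
p(t) = p0 + (pf-p0)*s
= 1.6 + (12.2 - 1.6) * 0.1111
= 2.7778


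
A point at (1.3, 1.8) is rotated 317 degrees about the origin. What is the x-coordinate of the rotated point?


x' = x*cos(theta) - y*sin(theta)
cos(317 deg) = 0.7314, sin(317 deg) = -0.682
x' = 1.3 * 0.7314 - 1.8 * -0.682
= 0.9508 - -1.2276
= 2.1784


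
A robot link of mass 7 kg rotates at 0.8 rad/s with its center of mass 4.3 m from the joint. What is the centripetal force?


F = m * omega^2 * r
= 7 * 0.8^2 * 4.3
= 7 * 0.64 * 4.3
= 19.264 N


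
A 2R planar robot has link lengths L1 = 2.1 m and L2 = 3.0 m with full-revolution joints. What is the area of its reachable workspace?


r_max = L1 + L2 = 5.1 m
r_min = |L1 - L2| = 0.9 m
Area = pi*(r_max^2 - r_min^2)
= pi*(26.01 - 0.81)
= pi * 25.2
= 79.1681 m^2


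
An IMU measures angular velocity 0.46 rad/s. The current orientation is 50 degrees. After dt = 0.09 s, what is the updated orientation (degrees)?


delta_theta = w * dt = 0.46 * 0.09 = 0.0414 rad
= 2.372 deg
theta_new = 50 + 2.372 = 52.372 deg


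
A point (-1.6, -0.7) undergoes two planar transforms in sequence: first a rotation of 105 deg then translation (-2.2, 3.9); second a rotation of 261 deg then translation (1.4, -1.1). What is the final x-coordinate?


After transform 1:
x1 = cos(105)*-1.6 - sin(105)*-0.7 + -2.2 = -1.1097
y1 = sin(105)*-1.6 + cos(105)*-0.7 + 3.9 = 2.5357
After transform 2:
x2 = cos(261)*-1.1097 - sin(261)*2.5357 + 1.4
= 4.0781


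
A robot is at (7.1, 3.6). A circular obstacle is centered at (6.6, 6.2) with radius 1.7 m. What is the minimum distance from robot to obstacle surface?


center_dist = sqrt((7.1-6.6)^2 + (3.6-6.2)^2)
= sqrt(0.25 + 6.76)
= 2.6476
min_dist = center_dist - radius = 2.6476 - 1.7 = 0.9476 m


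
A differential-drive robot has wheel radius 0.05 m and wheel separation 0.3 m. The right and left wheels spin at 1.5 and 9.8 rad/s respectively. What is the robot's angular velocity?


vR = r*wR = 0.05*1.5 = 0.075 m/s
vL = r*wL = 0.05*9.8 = 0.49 m/s
v = (vR+vL)/2 = 0.2825 m/s
omega = (vR-vL)/L = -1.3833 rad/s
angular velocity = -1.3833 rad/s


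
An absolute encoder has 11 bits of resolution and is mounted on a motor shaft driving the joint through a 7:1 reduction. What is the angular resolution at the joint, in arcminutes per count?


counts = 2^11 = 2048
effective counts at joint = 2048 * 7 = 14336
resolution = 360*60 / 14336
= 1.5067 arcmin/count


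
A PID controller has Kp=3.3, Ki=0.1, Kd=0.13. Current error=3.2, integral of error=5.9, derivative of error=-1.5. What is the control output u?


u = Kp*e + Ki*int(e) + Kd*de/dt
= 3.3*3.2 + 0.1*5.9 + 0.13*(-1.5)
= 10.56 + 0.59 + -0.195
= 10.955


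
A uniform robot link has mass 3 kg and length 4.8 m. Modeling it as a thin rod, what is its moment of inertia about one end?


I = (1/3) * m * L^2
= (1/3) * 3 * 4.8^2
= 0.333333 * 3 * 23.04
= 23.04 kg*m^2


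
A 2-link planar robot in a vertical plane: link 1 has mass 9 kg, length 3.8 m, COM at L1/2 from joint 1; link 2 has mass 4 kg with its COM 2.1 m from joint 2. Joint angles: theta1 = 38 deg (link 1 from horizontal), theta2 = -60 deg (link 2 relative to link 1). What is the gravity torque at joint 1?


Horizontal distance from joint 1 to link-1 COM:
  x_c1 = (L1/2)*cos(t1) = 1.9 * 0.788 = 1.4972 m
Horizontal distance from joint 1 to link-2 COM:
  x_c2 = L1*cos(t1) + Lc2*cos(t1+t2)
       = 3.8*0.788 + 2.1*0.9272 = 4.9415 m
tau1 = m1*g*x_c1 + m2*g*x_c2
     = 9*9.81*1.4972 + 4*9.81*4.9415
     = 132.1896 + 193.9055
     = 326.0951 Nm


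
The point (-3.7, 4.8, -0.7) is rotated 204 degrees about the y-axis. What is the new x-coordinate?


Rotation about y-axis: x' = x*cos(theta) + z*sin(theta)
= -3.7 * -0.9135 + -0.7 * -0.4067
= 3.6648


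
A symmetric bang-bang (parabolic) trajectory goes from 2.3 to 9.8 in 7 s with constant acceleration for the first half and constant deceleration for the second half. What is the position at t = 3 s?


Symmetric rest-to-rest: each phase covers (pf-p0)/2 in time T/2. 0.5*a*(T/2)^2 = (pf-p0)/2 => a = 4*(pf-p0)/T^2
a = 4*(9.8-2.3)/7^2 = 0.6122
t = 3 is in the acceleration phase (t <= T/2).
p = p0 + 0.5*a*t^2 = 2.3 + 0.5*0.6122*3^2
= 5.0551


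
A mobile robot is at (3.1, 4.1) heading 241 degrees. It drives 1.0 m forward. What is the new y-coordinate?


y_new = y0 + d*sin(theta)
= 4.1 + 1.0*sin(241)
= 4.1 + -0.8746
= 3.2254


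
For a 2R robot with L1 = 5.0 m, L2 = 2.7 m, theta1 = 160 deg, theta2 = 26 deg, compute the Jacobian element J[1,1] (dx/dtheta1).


J[1,1] = -L1*sin(t1) - L2*sin(t1+t2)
= -5.0*sin(160) - 2.7*sin(186)
= -1.4279


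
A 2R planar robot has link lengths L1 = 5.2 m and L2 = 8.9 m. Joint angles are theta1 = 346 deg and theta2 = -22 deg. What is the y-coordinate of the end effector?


Convert angles to radians: theta1 = 6.0388, theta2 = -0.384
y = L1*sin(theta1) + L2*sin(theta1+theta2)
y = -1.258 + -5.2313
y = -6.4893


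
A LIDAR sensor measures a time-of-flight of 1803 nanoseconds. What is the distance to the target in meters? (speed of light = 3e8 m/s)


tof = 1803 ns = 1.803e-06 s
dist = c * tof / 2
= 3e8 * 1.803e-06 / 2
= 270.45 m


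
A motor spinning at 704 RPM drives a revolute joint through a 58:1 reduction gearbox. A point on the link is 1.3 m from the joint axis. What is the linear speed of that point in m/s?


omega_motor = 704 * 2*pi/60 = 73.7227 rad/s
omega_joint = omega_motor / 58 = 1.2711 rad/s
v = omega_joint * r = 1.2711 * 1.3
= 1.6524 m/s


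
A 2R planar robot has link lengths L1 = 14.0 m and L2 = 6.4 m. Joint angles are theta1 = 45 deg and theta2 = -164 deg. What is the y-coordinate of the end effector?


Convert angles to radians: theta1 = 0.7854, theta2 = -2.8623
y = L1*sin(theta1) + L2*sin(theta1+theta2)
y = 9.8995 + -5.5976
y = 4.3019


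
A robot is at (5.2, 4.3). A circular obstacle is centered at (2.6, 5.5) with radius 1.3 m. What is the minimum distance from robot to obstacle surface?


center_dist = sqrt((5.2-2.6)^2 + (4.3-5.5)^2)
= sqrt(6.76 + 1.44)
= 2.8636
min_dist = center_dist - radius = 2.8636 - 1.3 = 1.5636 m


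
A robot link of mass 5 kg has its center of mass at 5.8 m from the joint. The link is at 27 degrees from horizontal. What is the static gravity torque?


tau = m*g*L*cos(angle)
= 5 * 9.81 * 5.8 * cos(27 deg)
= 5 * 9.81 * 5.8 * 0.891
= 253.4824 Nm


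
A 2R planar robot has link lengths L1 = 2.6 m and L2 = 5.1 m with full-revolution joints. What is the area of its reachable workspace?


r_max = L1 + L2 = 7.7 m
r_min = |L1 - L2| = 2.5 m
Area = pi*(r_max^2 - r_min^2)
= pi*(59.29 - 6.25)
= pi * 53.04
= 166.6301 m^2


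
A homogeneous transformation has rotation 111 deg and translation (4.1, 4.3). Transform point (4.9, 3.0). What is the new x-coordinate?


x' = cos(theta)*px - sin(theta)*py + tx
= -0.3584*4.9 - 0.9336*3.0 + 4.1
= -0.4567


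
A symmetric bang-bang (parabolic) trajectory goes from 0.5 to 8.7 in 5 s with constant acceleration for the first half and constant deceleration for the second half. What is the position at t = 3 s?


Symmetric rest-to-rest: each phase covers (pf-p0)/2 in time T/2. 0.5*a*(T/2)^2 = (pf-p0)/2 => a = 4*(pf-p0)/T^2
a = 4*(8.7-0.5)/5^2 = 1.312
t = 3 is in the deceleration phase (t > T/2).
p = pf - 0.5*a*(T-t)^2 = 8.7 - 0.5*1.312*2^2
= 6.076


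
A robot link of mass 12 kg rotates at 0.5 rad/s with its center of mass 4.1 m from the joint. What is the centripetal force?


F = m * omega^2 * r
= 12 * 0.5^2 * 4.1
= 12 * 0.25 * 4.1
= 12.3 N


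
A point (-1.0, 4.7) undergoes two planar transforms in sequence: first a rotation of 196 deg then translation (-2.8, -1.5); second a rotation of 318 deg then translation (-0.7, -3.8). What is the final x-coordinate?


After transform 1:
x1 = cos(196)*-1.0 - sin(196)*4.7 + -2.8 = -0.5432
y1 = sin(196)*-1.0 + cos(196)*4.7 + -1.5 = -5.7423
After transform 2:
x2 = cos(318)*-0.5432 - sin(318)*-5.7423 + -0.7
= -4.9461


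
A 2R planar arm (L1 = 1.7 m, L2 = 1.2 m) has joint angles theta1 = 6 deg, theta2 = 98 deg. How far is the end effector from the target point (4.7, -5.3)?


End effector via forward kinematics:
x = L1*cos(t1) + L2*cos(t1+t2) = 1.4004
y = L1*sin(t1) + L2*sin(t1+t2) = 1.3421
Distance to target:
d = sqrt((4.7 - 1.4004)^2 + (-5.3 - 1.3421)^2)
= sqrt(10.8875 + 44.1169)
= 7.4165 m


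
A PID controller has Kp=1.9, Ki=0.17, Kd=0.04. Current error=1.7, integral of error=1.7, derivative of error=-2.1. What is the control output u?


u = Kp*e + Ki*int(e) + Kd*de/dt
= 1.9*1.7 + 0.17*1.7 + 0.04*(-2.1)
= 3.23 + 0.289 + -0.084
= 3.435


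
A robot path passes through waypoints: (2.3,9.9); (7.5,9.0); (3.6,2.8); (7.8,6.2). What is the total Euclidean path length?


Segment lengths:
  seg1 = sqrt((5.2)^2 + (-0.9)^2) = 5.2773
  seg2 = sqrt((-3.9)^2 + (-6.2)^2) = 7.3246
  seg3 = sqrt((4.2)^2 + (3.4)^2) = 5.4037
Total = 18.0056


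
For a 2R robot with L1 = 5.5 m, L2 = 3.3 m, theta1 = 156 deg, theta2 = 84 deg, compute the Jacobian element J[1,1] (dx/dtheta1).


J[1,1] = -L1*sin(t1) - L2*sin(t1+t2)
= -5.5*sin(156) - 3.3*sin(240)
= 0.6208


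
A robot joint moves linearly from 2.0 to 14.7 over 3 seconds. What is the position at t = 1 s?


s = t/T = 1/3 = 0.3333
p(t) = p0 + (pf-p0)*s
= 2.0 + (14.7 - 2.0) * 0.3333
= 6.2333


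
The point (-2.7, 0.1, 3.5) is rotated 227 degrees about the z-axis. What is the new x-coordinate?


Rotation about z-axis: x' = x*cos(theta) - y*sin(theta)
= -2.7 * -0.682 - 0.1 * -0.7314
= 1.9145


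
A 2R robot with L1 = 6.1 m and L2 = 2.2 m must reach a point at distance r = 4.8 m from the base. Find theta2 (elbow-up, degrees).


cos(theta2) = (r^2 - L1^2 - L2^2) / (2*L1*L2)
cos(theta2) = (23.04 - 37.21 - 4.84) / 26.84
cos(theta2) = -0.708271
theta2 = 135.0944 degrees


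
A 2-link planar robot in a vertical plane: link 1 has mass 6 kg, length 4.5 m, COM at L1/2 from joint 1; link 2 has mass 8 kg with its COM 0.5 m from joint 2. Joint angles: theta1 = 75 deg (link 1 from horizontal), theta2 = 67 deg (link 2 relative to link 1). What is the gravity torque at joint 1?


Horizontal distance from joint 1 to link-1 COM:
  x_c1 = (L1/2)*cos(t1) = 2.25 * 0.2588 = 0.5823 m
Horizontal distance from joint 1 to link-2 COM:
  x_c2 = L1*cos(t1) + Lc2*cos(t1+t2)
       = 4.5*0.2588 + 0.5*-0.788 = 0.7707 m
tau1 = m1*g*x_c1 + m2*g*x_c2
     = 6*9.81*0.5823 + 8*9.81*0.7707
     = 34.2767 + 60.483
     = 94.7597 Nm


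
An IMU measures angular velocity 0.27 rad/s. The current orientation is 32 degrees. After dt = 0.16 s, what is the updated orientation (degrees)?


delta_theta = w * dt = 0.27 * 0.16 = 0.0432 rad
= 2.4752 deg
theta_new = 32 + 2.4752 = 34.4752 deg


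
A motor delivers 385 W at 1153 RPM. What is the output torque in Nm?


omega = 1153 * 2*pi/60 = 120.7419 rad/s
tau = P / omega = 385 / 120.7419
= 3.1886 Nm


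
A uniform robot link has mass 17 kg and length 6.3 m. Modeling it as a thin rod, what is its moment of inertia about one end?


I = (1/3) * m * L^2
= (1/3) * 17 * 6.3^2
= 0.333333 * 17 * 39.69
= 224.91 kg*m^2


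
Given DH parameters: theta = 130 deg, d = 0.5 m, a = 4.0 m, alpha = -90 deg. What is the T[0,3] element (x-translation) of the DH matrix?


T[0,3] = a * cos(theta)
= 4.0 * cos(130 deg)
= 4.0 * -0.6428
= -2.5712


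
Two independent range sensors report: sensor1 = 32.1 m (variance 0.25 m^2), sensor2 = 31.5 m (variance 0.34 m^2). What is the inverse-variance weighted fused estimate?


w1 = (1/var1) / (1/var1 + 1/var2)
   = 4.0 / (4.0 + 2.9412) = 0.5763
w2 = 1 - w1 = 0.4237
fused = w1*s1 + w2*s2 = 18.4983 + 13.3475
= 31.8458 m


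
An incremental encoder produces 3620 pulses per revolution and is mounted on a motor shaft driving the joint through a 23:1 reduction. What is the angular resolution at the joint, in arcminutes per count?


counts per rev = 3620
effective counts at joint = 3620 * 23 = 83260
resolution = 360*60 / 83260
= 0.2594 arcmin/count


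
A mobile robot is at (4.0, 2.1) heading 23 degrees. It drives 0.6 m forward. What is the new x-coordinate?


x_new = x0 + d*cos(theta)
= 4.0 + 0.6*cos(23)
= 4.0 + 0.5523
= 4.5523


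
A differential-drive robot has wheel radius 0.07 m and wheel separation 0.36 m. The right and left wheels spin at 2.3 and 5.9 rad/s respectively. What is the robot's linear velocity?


vR = r*wR = 0.07*2.3 = 0.161 m/s
vL = r*wL = 0.07*5.9 = 0.413 m/s
v = (vR+vL)/2 = 0.287 m/s
omega = (vR-vL)/L = -0.7 rad/s
linear velocity = 0.287 m/s


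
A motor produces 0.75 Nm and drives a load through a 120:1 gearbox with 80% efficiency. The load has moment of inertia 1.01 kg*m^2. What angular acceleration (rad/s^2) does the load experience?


tau_out = tau_motor * N * eta
= 0.75 * 120 * 0.8 = 72.0 Nm
alpha = tau_out / I = 72.0 / 1.01
= 71.2871 rad/s^2


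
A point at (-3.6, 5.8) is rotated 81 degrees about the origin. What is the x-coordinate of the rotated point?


x' = x*cos(theta) - y*sin(theta)
cos(81 deg) = 0.1564, sin(81 deg) = 0.9877
x' = -3.6 * 0.1564 - 5.8 * 0.9877
= -0.5632 - 5.7286
= -6.2918


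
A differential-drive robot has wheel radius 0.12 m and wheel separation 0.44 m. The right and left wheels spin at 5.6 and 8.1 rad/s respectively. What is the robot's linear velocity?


vR = r*wR = 0.12*5.6 = 0.672 m/s
vL = r*wL = 0.12*8.1 = 0.972 m/s
v = (vR+vL)/2 = 0.822 m/s
omega = (vR-vL)/L = -0.6818 rad/s
linear velocity = 0.822 m/s


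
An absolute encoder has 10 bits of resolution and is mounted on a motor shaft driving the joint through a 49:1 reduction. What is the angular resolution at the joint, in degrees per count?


counts = 2^10 = 1024
effective counts at joint = 1024 * 49 = 50176
resolution = 360 / 50176
= 0.0072 deg/count


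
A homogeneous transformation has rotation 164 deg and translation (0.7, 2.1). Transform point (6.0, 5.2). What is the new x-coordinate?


x' = cos(theta)*px - sin(theta)*py + tx
= -0.9613*6.0 - 0.2756*5.2 + 0.7
= -6.5009


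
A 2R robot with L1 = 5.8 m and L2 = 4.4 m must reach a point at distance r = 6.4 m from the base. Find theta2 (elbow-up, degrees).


cos(theta2) = (r^2 - L1^2 - L2^2) / (2*L1*L2)
cos(theta2) = (40.96 - 33.64 - 19.36) / 51.04
cos(theta2) = -0.235893
theta2 = 103.6443 degrees


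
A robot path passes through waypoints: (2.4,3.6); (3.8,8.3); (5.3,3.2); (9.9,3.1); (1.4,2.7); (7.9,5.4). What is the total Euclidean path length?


Segment lengths:
  seg1 = sqrt((1.4)^2 + (4.7)^2) = 4.9041
  seg2 = sqrt((1.5)^2 + (-5.1)^2) = 5.316
  seg3 = sqrt((4.6)^2 + (-0.1)^2) = 4.6011
  seg4 = sqrt((-8.5)^2 + (-0.4)^2) = 8.5094
  seg5 = sqrt((6.5)^2 + (2.7)^2) = 7.0385
Total = 30.3691


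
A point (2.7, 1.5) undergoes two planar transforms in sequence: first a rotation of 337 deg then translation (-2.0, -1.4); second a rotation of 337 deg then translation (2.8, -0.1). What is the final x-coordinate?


After transform 1:
x1 = cos(337)*2.7 - sin(337)*1.5 + -2.0 = 1.0715
y1 = sin(337)*2.7 + cos(337)*1.5 + -1.4 = -1.0742
After transform 2:
x2 = cos(337)*1.0715 - sin(337)*-1.0742 + 2.8
= 3.3666


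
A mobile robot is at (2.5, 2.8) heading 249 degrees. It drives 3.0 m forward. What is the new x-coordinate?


x_new = x0 + d*cos(theta)
= 2.5 + 3.0*cos(249)
= 2.5 + -1.0751
= 1.4249


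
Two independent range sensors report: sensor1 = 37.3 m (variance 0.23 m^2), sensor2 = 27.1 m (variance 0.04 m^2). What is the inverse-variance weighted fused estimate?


w1 = (1/var1) / (1/var1 + 1/var2)
   = 4.3478 / (4.3478 + 25.0) = 0.1481
w2 = 1 - w1 = 0.8519
fused = w1*s1 + w2*s2 = 5.5259 + 23.0852
= 28.6111 m


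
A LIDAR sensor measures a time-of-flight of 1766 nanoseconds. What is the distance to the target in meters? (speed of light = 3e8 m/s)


tof = 1766 ns = 1.766e-06 s
dist = c * tof / 2
= 3e8 * 1.766e-06 / 2
= 264.9 m


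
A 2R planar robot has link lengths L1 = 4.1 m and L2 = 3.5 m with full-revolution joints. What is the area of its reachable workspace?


r_max = L1 + L2 = 7.6 m
r_min = |L1 - L2| = 0.6 m
Area = pi*(r_max^2 - r_min^2)
= pi*(57.76 - 0.36)
= pi * 57.4
= 180.3274 m^2


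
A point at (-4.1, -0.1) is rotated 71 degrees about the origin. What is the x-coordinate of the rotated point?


x' = x*cos(theta) - y*sin(theta)
cos(71 deg) = 0.3256, sin(71 deg) = 0.9455
x' = -4.1 * 0.3256 - -0.1 * 0.9455
= -1.3348 - -0.0946
= -1.2403


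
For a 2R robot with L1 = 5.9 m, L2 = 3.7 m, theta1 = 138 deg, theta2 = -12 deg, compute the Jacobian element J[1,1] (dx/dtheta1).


J[1,1] = -L1*sin(t1) - L2*sin(t1+t2)
= -5.9*sin(138) - 3.7*sin(126)
= -6.9412


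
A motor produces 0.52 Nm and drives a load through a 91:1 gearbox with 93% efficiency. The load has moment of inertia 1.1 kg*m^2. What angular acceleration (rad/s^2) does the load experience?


tau_out = tau_motor * N * eta
= 0.52 * 91 * 0.93 = 44.0076 Nm
alpha = tau_out / I = 44.0076 / 1.1
= 40.0069 rad/s^2


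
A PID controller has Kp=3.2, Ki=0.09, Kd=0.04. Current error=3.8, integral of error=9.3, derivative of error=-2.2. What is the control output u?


u = Kp*e + Ki*int(e) + Kd*de/dt
= 3.2*3.8 + 0.09*9.3 + 0.04*(-2.2)
= 12.16 + 0.837 + -0.088
= 12.909


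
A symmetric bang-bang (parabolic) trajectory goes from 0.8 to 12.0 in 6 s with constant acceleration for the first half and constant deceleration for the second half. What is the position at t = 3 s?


Symmetric rest-to-rest: each phase covers (pf-p0)/2 in time T/2. 0.5*a*(T/2)^2 = (pf-p0)/2 => a = 4*(pf-p0)/T^2
a = 4*(12.0-0.8)/6^2 = 1.2444
t = 3 is in the acceleration phase (t <= T/2).
p = p0 + 0.5*a*t^2 = 0.8 + 0.5*1.2444*3^2
= 6.4


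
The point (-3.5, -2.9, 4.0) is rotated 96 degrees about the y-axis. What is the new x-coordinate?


Rotation about y-axis: x' = x*cos(theta) + z*sin(theta)
= -3.5 * -0.1045 + 4.0 * 0.9945
= 4.3439


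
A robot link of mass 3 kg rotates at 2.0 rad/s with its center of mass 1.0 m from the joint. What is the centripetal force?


F = m * omega^2 * r
= 3 * 2.0^2 * 1.0
= 3 * 4.0 * 1.0
= 12.0 N


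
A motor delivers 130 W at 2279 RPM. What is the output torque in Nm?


omega = 2279 * 2*pi/60 = 238.6563 rad/s
tau = P / omega = 130 / 238.6563
= 0.5447 Nm


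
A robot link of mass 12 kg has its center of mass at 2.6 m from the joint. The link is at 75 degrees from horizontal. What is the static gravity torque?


tau = m*g*L*cos(angle)
= 12 * 9.81 * 2.6 * cos(75 deg)
= 12 * 9.81 * 2.6 * 0.2588
= 79.2173 Nm


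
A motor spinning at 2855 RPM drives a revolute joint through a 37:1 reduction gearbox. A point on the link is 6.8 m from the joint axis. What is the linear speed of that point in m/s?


omega_motor = 2855 * 2*pi/60 = 298.9749 rad/s
omega_joint = omega_motor / 37 = 8.0804 rad/s
v = omega_joint * r = 8.0804 * 6.8
= 54.9467 m/s


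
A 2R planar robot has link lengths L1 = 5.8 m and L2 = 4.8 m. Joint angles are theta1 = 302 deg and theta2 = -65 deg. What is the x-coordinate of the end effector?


Convert angles to radians: theta1 = 5.2709, theta2 = -1.1345
x = L1*cos(theta1) + L2*cos(theta1+theta2)
x = 3.0735 + -2.6143
x = 0.4593


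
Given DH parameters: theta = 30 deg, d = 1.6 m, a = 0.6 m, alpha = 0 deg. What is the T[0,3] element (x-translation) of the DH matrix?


T[0,3] = a * cos(theta)
= 0.6 * cos(30 deg)
= 0.6 * 0.866
= 0.5196


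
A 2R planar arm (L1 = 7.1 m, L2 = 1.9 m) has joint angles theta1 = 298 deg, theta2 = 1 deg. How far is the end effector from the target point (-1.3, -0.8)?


End effector via forward kinematics:
x = L1*cos(t1) + L2*cos(t1+t2) = 4.2544
y = L1*sin(t1) + L2*sin(t1+t2) = -7.9307
Distance to target:
d = sqrt((-1.3 - 4.2544)^2 + (-0.8 - -7.9307)^2)
= sqrt(30.8512 + 50.847)
= 9.0387 m


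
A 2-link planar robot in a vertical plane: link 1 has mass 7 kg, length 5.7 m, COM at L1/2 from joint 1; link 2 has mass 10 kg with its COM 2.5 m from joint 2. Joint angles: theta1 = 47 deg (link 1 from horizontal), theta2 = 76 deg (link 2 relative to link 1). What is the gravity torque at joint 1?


Horizontal distance from joint 1 to link-1 COM:
  x_c1 = (L1/2)*cos(t1) = 2.85 * 0.682 = 1.9437 m
Horizontal distance from joint 1 to link-2 COM:
  x_c2 = L1*cos(t1) + Lc2*cos(t1+t2)
       = 5.7*0.682 + 2.5*-0.5446 = 2.5258 m
tau1 = m1*g*x_c1 + m2*g*x_c2
     = 7*9.81*1.9437 + 10*9.81*2.5258
     = 133.4736 + 247.7803
     = 381.2539 Nm


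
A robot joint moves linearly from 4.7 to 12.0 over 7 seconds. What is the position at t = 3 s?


s = t/T = 3/7 = 0.4286
p(t) = p0 + (pf-p0)*s
= 4.7 + (12.0 - 4.7) * 0.4286
= 7.8286


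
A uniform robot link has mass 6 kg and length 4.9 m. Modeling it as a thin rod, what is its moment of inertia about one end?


I = (1/3) * m * L^2
= (1/3) * 6 * 4.9^2
= 0.333333 * 6 * 24.01
= 48.02 kg*m^2


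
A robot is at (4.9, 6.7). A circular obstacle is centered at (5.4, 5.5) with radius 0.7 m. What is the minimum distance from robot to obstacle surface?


center_dist = sqrt((4.9-5.4)^2 + (6.7-5.5)^2)
= sqrt(0.25 + 1.44)
= 1.3
min_dist = center_dist - radius = 1.3 - 0.7 = 0.6 m


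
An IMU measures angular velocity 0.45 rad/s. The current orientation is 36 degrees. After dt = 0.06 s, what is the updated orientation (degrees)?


delta_theta = w * dt = 0.45 * 0.06 = 0.027 rad
= 1.547 deg
theta_new = 36 + 1.547 = 37.547 deg


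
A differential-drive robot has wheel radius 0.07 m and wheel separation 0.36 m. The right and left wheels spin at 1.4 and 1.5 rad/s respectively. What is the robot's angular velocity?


vR = r*wR = 0.07*1.4 = 0.098 m/s
vL = r*wL = 0.07*1.5 = 0.105 m/s
v = (vR+vL)/2 = 0.1015 m/s
omega = (vR-vL)/L = -0.0194 rad/s
angular velocity = -0.0194 rad/s


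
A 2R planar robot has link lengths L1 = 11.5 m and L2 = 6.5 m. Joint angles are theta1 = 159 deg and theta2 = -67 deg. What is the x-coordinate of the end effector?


Convert angles to radians: theta1 = 2.7751, theta2 = -1.1694
x = L1*cos(theta1) + L2*cos(theta1+theta2)
x = -10.7362 + -0.2268
x = -10.963


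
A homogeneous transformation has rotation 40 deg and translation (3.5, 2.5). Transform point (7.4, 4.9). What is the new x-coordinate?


x' = cos(theta)*px - sin(theta)*py + tx
= 0.766*7.4 - 0.6428*4.9 + 3.5
= 6.0191


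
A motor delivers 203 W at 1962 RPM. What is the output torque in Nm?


omega = 1962 * 2*pi/60 = 205.4602 rad/s
tau = P / omega = 203 / 205.4602
= 0.988 Nm


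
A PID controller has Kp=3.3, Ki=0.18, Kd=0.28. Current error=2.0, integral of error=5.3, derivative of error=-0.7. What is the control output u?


u = Kp*e + Ki*int(e) + Kd*de/dt
= 3.3*2.0 + 0.18*5.3 + 0.28*(-0.7)
= 6.6 + 0.954 + -0.196
= 7.358


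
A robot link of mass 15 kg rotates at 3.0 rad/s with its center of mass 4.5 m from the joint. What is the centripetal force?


F = m * omega^2 * r
= 15 * 3.0^2 * 4.5
= 15 * 9.0 * 4.5
= 607.5 N


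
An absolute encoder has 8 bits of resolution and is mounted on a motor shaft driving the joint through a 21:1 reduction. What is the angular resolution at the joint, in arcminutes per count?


counts = 2^8 = 256
effective counts at joint = 256 * 21 = 5376
resolution = 360*60 / 5376
= 4.0179 arcmin/count


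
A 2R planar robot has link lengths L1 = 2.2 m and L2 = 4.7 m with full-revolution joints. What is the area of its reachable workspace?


r_max = L1 + L2 = 6.9 m
r_min = |L1 - L2| = 2.5 m
Area = pi*(r_max^2 - r_min^2)
= pi*(47.61 - 6.25)
= pi * 41.36
= 129.9363 m^2


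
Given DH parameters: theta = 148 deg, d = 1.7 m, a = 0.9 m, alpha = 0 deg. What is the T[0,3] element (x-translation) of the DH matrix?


T[0,3] = a * cos(theta)
= 0.9 * cos(148 deg)
= 0.9 * -0.848
= -0.7632


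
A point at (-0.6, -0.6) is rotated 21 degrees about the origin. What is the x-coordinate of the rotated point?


x' = x*cos(theta) - y*sin(theta)
cos(21 deg) = 0.9336, sin(21 deg) = 0.3584
x' = -0.6 * 0.9336 - -0.6 * 0.3584
= -0.5601 - -0.215
= -0.3451


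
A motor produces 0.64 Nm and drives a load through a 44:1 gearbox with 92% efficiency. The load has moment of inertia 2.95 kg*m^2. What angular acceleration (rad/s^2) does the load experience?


tau_out = tau_motor * N * eta
= 0.64 * 44 * 0.92 = 25.9072 Nm
alpha = tau_out / I = 25.9072 / 2.95
= 8.7821 rad/s^2


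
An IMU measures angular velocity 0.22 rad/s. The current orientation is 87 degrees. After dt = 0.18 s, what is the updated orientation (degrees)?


delta_theta = w * dt = 0.22 * 0.18 = 0.0396 rad
= 2.2689 deg
theta_new = 87 + 2.2689 = 89.2689 deg


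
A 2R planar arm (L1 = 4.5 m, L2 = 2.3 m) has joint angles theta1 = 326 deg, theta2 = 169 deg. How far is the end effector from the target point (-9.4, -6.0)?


End effector via forward kinematics:
x = L1*cos(t1) + L2*cos(t1+t2) = 2.1043
y = L1*sin(t1) + L2*sin(t1+t2) = -0.89
Distance to target:
d = sqrt((-9.4 - 2.1043)^2 + (-6.0 - -0.89)^2)
= sqrt(132.3495 + 26.1119)
= 12.5881 m


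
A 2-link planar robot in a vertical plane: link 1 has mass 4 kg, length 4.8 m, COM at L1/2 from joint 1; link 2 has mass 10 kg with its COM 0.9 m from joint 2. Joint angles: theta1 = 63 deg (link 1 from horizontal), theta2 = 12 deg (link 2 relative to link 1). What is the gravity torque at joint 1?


Horizontal distance from joint 1 to link-1 COM:
  x_c1 = (L1/2)*cos(t1) = 2.4 * 0.454 = 1.0896 m
Horizontal distance from joint 1 to link-2 COM:
  x_c2 = L1*cos(t1) + Lc2*cos(t1+t2)
       = 4.8*0.454 + 0.9*0.2588 = 2.4121 m
tau1 = m1*g*x_c1 + m2*g*x_c2
     = 4*9.81*1.0896 + 10*9.81*2.4121
     = 42.755 + 236.6262
     = 279.3812 Nm


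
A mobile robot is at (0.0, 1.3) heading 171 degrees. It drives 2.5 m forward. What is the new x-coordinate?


x_new = x0 + d*cos(theta)
= 0.0 + 2.5*cos(171)
= 0.0 + -2.4692
= -2.4692


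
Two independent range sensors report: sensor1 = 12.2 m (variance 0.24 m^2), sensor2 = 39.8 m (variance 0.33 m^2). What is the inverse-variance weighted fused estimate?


w1 = (1/var1) / (1/var1 + 1/var2)
   = 4.1667 / (4.1667 + 3.0303) = 0.5789
w2 = 1 - w1 = 0.4211
fused = w1*s1 + w2*s2 = 7.0632 + 16.7579
= 23.8211 m


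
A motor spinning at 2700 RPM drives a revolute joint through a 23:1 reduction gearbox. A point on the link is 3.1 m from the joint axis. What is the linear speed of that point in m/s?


omega_motor = 2700 * 2*pi/60 = 282.7433 rad/s
omega_joint = omega_motor / 23 = 12.2932 rad/s
v = omega_joint * r = 12.2932 * 3.1
= 38.1089 m/s


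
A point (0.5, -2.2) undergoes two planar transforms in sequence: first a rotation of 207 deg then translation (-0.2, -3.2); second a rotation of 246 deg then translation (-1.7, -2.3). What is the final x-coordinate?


After transform 1:
x1 = cos(207)*0.5 - sin(207)*-2.2 + -0.2 = -1.6443
y1 = sin(207)*0.5 + cos(207)*-2.2 + -3.2 = -1.4668
After transform 2:
x2 = cos(246)*-1.6443 - sin(246)*-1.4668 + -1.7
= -2.3712


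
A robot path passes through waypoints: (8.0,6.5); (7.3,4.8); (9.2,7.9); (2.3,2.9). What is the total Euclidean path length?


Segment lengths:
  seg1 = sqrt((-0.7)^2 + (-1.7)^2) = 1.8385
  seg2 = sqrt((1.9)^2 + (3.1)^2) = 3.6359
  seg3 = sqrt((-6.9)^2 + (-5.0)^2) = 8.5212
Total = 13.9956


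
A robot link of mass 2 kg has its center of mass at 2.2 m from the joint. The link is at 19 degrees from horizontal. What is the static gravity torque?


tau = m*g*L*cos(angle)
= 2 * 9.81 * 2.2 * cos(19 deg)
= 2 * 9.81 * 2.2 * 0.9455
= 40.8124 Nm
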